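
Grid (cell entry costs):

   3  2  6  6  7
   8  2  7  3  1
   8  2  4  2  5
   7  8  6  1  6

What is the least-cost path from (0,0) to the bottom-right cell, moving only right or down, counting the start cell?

22

Take (0,0) (0,1) (1,1) (2,1) (2,2) (2,3) (3,3) (3,4) for a total of 3 + 2 + 2 + 2 + 4 + 2 + 1 + 6 = 22.
(Top row then right column would cost 36.)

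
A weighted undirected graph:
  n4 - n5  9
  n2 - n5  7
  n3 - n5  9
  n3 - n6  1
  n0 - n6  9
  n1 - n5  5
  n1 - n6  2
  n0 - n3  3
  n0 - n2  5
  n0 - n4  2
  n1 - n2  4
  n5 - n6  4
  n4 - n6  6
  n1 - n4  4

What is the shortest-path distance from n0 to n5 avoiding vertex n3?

A few of the n0→n5 routes:
n0 → n4 → n6 → n5: 2 + 6 + 4 = 12
n0 → n4 → n1 → n5: 2 + 4 + 5 = 11
n0 → n4 → n1 → n6 → n5: 2 + 4 + 2 + 4 = 12
n0 → n2 → n5: 5 + 7 = 12
n0 → n6 → n5: 9 + 4 = 13
n0 → n4 → n5: 2 + 9 = 11
Best route has total 11.

11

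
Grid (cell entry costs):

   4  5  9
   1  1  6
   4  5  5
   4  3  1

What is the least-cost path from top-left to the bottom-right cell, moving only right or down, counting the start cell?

15

Take r0c0 r1c0 r1c1 r2c1 r3c1 r3c2 for a total of 4 + 1 + 1 + 5 + 3 + 1 = 15.
(Top row then right column would cost 30.)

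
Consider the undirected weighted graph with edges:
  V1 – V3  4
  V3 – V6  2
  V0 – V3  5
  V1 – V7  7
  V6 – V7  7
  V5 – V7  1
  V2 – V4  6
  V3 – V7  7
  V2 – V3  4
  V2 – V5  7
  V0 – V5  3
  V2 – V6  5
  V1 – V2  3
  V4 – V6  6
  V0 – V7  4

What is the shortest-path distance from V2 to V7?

8

Checking several routes:
V2→V1→V7: 3 + 7 = 10
V2→V6→V7: 5 + 7 = 12
V2→V3→V7: 4 + 7 = 11
V2→V3→V6→V7: 4 + 2 + 7 = 13
V2→V5→V7: 7 + 1 = 8
Best route has total 8.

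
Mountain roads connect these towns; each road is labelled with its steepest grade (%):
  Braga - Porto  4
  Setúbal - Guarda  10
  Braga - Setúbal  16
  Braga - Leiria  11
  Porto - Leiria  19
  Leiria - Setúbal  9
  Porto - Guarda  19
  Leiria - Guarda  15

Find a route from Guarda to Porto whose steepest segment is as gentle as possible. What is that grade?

Checking several routes:
Guarda - Setúbal - Leiria - Braga - Porto: max(10, 9, 11, 4) = 11
Guarda - Leiria - Braga - Porto: max(15, 11, 4) = 15
Guarda - Setúbal - Braga - Porto: max(10, 16, 4) = 16
Smallest bottleneck: 11%.

11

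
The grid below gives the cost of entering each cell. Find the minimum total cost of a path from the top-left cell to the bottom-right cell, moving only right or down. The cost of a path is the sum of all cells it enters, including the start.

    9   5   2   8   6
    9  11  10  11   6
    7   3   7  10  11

47

One optimal route is [0,0] [0,1] [0,2] [0,3] [0,4] [1,4] [2,4].
Its cost is 9 + 5 + 2 + 8 + 6 + 6 + 11 = 47.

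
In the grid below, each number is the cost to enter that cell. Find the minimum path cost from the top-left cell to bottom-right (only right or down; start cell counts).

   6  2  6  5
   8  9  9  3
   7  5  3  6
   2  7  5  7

35

Cheapest: [0,0]→[0,1]→[0,2]→[0,3]→[1,3]→[2,3]→[3,3]
  6 + 2 + 6 + 5 + 3 + 6 + 7 = 35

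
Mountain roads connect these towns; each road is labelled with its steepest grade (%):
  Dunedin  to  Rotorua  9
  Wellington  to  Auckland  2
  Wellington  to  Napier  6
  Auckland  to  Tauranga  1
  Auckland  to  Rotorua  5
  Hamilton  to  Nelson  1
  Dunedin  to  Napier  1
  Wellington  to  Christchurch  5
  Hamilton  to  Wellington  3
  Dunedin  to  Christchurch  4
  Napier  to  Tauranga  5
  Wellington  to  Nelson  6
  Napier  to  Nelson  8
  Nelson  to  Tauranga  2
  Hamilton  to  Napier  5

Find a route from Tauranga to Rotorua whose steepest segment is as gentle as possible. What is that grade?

5

Checking several routes:
Tauranga→Napier→Hamilton→Wellington→Auckland→Rotorua: max(5, 5, 3, 2, 5) = 5
Tauranga→Auckland→Rotorua: max(1, 5) = 5
Tauranga→Nelson→Hamilton→Napier→Dunedin→Christchurch→Wellington→Auckland→Rotorua: max(2, 1, 5, 1, 4, 5, 2, 5) = 5
Tauranga→Napier→Dunedin→Christchurch→Wellington→Auckland→Rotorua: max(5, 1, 4, 5, 2, 5) = 5
Smallest bottleneck: 5%.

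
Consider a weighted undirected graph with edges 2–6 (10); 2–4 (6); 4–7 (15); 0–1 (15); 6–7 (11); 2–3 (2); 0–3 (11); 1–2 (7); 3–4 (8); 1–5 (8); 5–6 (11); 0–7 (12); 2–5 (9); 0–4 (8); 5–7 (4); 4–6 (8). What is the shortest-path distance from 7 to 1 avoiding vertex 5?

Some routes from 7 to 1 avoiding 5:
7→6→2→1: 11 + 10 + 7 = 28
7→0→1: 12 + 15 = 27
7→4→2→1: 15 + 6 + 7 = 28
Best route has total 27.

27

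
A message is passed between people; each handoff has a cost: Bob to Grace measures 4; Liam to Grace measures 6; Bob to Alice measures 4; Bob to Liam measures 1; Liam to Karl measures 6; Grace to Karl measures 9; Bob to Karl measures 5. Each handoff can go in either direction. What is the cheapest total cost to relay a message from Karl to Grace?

9

Routes from Karl to Grace:
Karl-Bob-Grace: 5 + 4 = 9
Karl-Bob-Liam-Grace: 5 + 1 + 6 = 12
Karl-Grace: 9
Karl-Liam-Bob-Grace: 6 + 1 + 4 = 11
Karl-Liam-Grace: 6 + 6 = 12
The minimum is 9.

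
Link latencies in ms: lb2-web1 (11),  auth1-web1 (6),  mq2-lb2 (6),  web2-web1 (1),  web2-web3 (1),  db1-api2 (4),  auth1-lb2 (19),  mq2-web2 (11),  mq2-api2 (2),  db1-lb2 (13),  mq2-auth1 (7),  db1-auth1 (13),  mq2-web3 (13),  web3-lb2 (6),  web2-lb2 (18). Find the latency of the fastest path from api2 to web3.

Some routes from api2 to web3:
api2 - mq2 - web2 - web3: 2 + 11 + 1 = 14
api2 - mq2 - lb2 - web3: 2 + 6 + 6 = 14
api2 - mq2 - web3: 2 + 13 = 15
The minimum is 14 ms.

14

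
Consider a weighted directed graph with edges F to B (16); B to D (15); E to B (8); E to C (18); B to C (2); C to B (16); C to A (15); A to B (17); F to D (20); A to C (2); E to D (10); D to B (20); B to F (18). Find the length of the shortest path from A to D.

32

Comparing a few candidate routes:
A - C - B - D: 2 + 16 + 15 = 33
A - B - D: 17 + 15 = 32
A - B - F - D: 17 + 18 + 20 = 55
Best route has total 32.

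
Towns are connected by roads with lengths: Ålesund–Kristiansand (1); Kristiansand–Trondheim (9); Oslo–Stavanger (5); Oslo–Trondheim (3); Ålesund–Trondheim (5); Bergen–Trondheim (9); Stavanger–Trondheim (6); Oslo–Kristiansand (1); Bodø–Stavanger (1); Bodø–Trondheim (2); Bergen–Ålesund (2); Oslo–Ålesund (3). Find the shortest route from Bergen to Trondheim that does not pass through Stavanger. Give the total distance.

Candidate routes:
Bergen-Ålesund-Trondheim: 2 + 5 = 7
Bergen-Ålesund-Oslo-Trondheim: 2 + 3 + 3 = 8
Bergen-Ålesund-Kristiansand-Trondheim: 2 + 1 + 9 = 12
Bergen-Ålesund-Oslo-Kristiansand-Trondheim: 2 + 3 + 1 + 9 = 15
Bergen-Ålesund-Kristiansand-Oslo-Trondheim: 2 + 1 + 1 + 3 = 7
Bergen-Trondheim: 9
The minimum is 7.

7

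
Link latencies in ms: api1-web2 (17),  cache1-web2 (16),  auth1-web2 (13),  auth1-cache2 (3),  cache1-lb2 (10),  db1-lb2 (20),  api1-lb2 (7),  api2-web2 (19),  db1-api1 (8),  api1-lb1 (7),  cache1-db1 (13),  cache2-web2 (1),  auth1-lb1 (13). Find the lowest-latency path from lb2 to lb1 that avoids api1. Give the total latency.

Paths from lb2 to lb1 avoiding api1:
lb2→db1→cache1→web2→cache2→auth1→lb1: 20 + 13 + 16 + 1 + 3 + 13 = 66
lb2→cache1→web2→cache2→auth1→lb1: 10 + 16 + 1 + 3 + 13 = 43
lb2→db1→cache1→web2→auth1→lb1: 20 + 13 + 16 + 13 + 13 = 75
lb2→cache1→web2→auth1→lb1: 10 + 16 + 13 + 13 = 52
Shortest: 43 ms.

43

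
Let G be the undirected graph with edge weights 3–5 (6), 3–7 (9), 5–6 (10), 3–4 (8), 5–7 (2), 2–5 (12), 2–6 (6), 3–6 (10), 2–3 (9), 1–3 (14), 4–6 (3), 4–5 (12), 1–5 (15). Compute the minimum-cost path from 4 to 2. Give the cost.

9

Comparing a few candidate routes:
4 → 3 → 2: 8 + 9 = 17
4 → 6 → 2: 3 + 6 = 9
4 → 6 → 3 → 2: 3 + 10 + 9 = 22
The minimum is 9.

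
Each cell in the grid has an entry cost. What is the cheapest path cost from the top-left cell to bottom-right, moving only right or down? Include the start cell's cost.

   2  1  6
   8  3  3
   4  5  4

Take [0,0] [0,1] [1,1] [1,2] [2,2] for a total of 2 + 1 + 3 + 3 + 4 = 13.

13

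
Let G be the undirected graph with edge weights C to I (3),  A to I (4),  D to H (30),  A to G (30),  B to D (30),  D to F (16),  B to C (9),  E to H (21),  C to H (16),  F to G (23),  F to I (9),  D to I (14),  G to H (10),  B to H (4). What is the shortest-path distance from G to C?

A few of the G→C routes:
G -> H -> C: 10 + 16 = 26
G -> H -> B -> C: 10 + 4 + 9 = 23
G -> A -> I -> C: 30 + 4 + 3 = 37
G -> F -> I -> C: 23 + 9 + 3 = 35
G -> F -> D -> I -> C: 23 + 16 + 14 + 3 = 56
The minimum is 23.

23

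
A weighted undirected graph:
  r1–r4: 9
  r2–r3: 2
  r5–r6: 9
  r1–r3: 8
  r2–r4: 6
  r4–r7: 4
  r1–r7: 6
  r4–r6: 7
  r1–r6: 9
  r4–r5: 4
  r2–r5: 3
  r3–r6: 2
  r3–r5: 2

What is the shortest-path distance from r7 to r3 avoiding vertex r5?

Checking several routes:
r7 - r4 - r6 - r3: 4 + 7 + 2 = 13
r7 - r4 - r1 - r3: 4 + 9 + 8 = 21
r7 - r1 - r3: 6 + 8 = 14
r7 - r4 - r2 - r3: 4 + 6 + 2 = 12
r7 - r1 - r6 - r3: 6 + 9 + 2 = 17
r7 - r1 - r4 - r2 - r3: 6 + 9 + 6 + 2 = 23
Best route has total 12.

12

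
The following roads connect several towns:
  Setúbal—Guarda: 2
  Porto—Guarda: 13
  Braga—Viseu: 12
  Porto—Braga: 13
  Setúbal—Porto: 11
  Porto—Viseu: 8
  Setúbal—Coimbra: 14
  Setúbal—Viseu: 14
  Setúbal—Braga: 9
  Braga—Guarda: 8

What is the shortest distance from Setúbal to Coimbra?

14

Paths from Setúbal to Coimbra:
Setúbal -> Coimbra: 14
Shortest: 14.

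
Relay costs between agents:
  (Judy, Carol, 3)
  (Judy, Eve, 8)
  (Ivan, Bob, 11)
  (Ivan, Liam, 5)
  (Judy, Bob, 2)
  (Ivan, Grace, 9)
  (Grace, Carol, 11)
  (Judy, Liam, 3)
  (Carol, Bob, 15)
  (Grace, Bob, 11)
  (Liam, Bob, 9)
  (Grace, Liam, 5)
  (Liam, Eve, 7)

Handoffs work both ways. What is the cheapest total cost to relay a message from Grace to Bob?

10

Checking several routes:
Grace → Bob: 11
Grace → Liam → Bob: 5 + 9 = 14
Grace → Liam → Judy → Bob: 5 + 3 + 2 = 10
Grace → Carol → Judy → Bob: 11 + 3 + 2 = 16
The minimum is 10.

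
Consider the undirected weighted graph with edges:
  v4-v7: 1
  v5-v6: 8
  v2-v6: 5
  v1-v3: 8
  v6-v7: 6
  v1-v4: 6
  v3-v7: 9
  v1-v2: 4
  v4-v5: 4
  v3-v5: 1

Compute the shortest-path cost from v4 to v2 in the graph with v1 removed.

12

Comparing a few candidate routes:
v4→v5→v6→v2: 4 + 8 + 5 = 17
v4→v7→v3→v5→v6→v2: 1 + 9 + 1 + 8 + 5 = 24
v4→v7→v6→v2: 1 + 6 + 5 = 12
Best route has total 12.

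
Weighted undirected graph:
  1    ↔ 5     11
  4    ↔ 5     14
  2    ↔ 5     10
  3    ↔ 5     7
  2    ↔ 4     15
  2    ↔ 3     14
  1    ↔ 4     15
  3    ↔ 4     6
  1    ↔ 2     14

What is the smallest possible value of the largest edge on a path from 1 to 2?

Some routes from 1 to 2:
1 - 5 - 4 - 2: max(11, 14, 15) = 15
1 - 5 - 4 - 3 - 2: max(11, 14, 6, 14) = 14
1 - 2: max(14) = 14
1 - 5 - 3 - 4 - 2: max(11, 7, 6, 15) = 15
1 - 5 - 3 - 2: max(11, 7, 14) = 14
1 - 5 - 2: max(11, 10) = 11
Smallest bottleneck: 11.

11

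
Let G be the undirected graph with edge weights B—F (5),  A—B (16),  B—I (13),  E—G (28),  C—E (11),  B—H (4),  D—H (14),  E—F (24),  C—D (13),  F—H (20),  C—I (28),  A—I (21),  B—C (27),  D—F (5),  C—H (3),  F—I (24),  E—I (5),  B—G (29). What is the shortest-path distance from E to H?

A few of the E→H routes:
E-I-C-H: 5 + 28 + 3 = 36
E-C-H: 11 + 3 = 14
E-I-B-H: 5 + 13 + 4 = 22
E-F-B-H: 24 + 5 + 4 = 33
Best route has total 14.

14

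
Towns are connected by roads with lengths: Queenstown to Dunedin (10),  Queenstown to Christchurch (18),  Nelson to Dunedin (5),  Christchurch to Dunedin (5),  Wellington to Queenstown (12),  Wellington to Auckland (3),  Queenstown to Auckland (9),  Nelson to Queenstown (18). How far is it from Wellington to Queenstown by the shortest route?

Candidate routes:
Wellington→Queenstown: 12
Wellington→Auckland→Queenstown: 3 + 9 = 12
The minimum is 12.

12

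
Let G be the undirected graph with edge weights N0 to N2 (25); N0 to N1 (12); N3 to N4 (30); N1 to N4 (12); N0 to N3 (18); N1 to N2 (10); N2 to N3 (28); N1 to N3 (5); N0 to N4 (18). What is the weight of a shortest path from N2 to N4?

Checking several routes:
N2 -> N0 -> N4: 25 + 18 = 43
N2 -> N1 -> N3 -> N4: 10 + 5 + 30 = 45
N2 -> N1 -> N0 -> N4: 10 + 12 + 18 = 40
N2 -> N0 -> N1 -> N4: 25 + 12 + 12 = 49
N2 -> N3 -> N1 -> N4: 28 + 5 + 12 = 45
N2 -> N1 -> N4: 10 + 12 = 22
The minimum is 22.

22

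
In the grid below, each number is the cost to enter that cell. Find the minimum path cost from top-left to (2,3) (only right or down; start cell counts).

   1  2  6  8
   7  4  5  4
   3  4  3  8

Best path: (0,0) -> (0,1) -> (1,1) -> (2,1) -> (2,2) -> (2,3)
Cost: 1 + 2 + 4 + 4 + 3 + 8 = 22
For comparison, the top-then-right route costs 29.

22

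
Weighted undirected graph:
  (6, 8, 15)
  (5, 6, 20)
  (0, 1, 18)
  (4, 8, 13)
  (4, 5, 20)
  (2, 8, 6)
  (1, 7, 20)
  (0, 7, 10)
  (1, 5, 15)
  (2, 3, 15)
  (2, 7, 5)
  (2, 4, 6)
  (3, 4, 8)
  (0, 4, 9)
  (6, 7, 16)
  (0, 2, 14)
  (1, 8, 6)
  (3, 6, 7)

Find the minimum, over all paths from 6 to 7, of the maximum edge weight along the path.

8

Some routes from 6 to 7:
6 -> 3 -> 4 -> 8 -> 2 -> 0 -> 7: max(7, 8, 13, 6, 14, 10) = 14
6 -> 3 -> 4 -> 2 -> 7: max(7, 8, 6, 5) = 8
6 -> 3 -> 4 -> 2 -> 0 -> 7: max(7, 8, 6, 14, 10) = 14
6 -> 3 -> 4 -> 8 -> 2 -> 7: max(7, 8, 13, 6, 5) = 13
6 -> 3 -> 4 -> 0 -> 7: max(7, 8, 9, 10) = 10
Best route has worst link 8.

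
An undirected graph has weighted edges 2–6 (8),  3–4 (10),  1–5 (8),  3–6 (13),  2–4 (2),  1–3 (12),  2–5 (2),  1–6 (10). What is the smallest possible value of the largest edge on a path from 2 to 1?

A few of the 2→1 routes:
2 -> 6 -> 1: max(8, 10) = 10
2 -> 4 -> 3 -> 1: max(2, 10, 12) = 12
2 -> 5 -> 1: max(2, 8) = 8
The minimum achievable maximum is 8.

8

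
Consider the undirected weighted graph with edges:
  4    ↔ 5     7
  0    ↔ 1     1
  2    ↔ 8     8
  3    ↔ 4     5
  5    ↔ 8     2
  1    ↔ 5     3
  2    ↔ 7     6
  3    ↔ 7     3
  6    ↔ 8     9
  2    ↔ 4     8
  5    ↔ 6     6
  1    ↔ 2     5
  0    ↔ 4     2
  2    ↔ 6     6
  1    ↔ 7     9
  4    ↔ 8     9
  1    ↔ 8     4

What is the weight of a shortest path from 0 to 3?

Checking several routes:
0 → 4 → 3: 2 + 5 = 7
0 → 1 → 7 → 3: 1 + 9 + 3 = 13
0 → 1 → 2 → 7 → 3: 1 + 5 + 6 + 3 = 15
Shortest: 7.

7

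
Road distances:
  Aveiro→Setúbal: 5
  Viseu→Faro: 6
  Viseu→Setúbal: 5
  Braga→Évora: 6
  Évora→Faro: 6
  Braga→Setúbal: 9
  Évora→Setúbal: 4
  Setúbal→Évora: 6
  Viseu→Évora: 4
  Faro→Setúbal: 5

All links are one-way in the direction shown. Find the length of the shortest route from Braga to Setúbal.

Candidate routes:
Braga -> Évora -> Setúbal: 6 + 4 = 10
Braga -> Évora -> Faro -> Setúbal: 6 + 6 + 5 = 17
Braga -> Setúbal: 9
The minimum is 9.

9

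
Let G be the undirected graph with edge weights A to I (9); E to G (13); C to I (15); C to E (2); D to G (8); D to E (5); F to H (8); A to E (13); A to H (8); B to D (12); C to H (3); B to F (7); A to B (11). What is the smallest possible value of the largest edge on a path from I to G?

Some routes from I to G:
I→A→H→F→B→D→G: max(9, 8, 8, 7, 12, 8) = 12
I→A→B→F→H→C→E→D→G: max(9, 11, 7, 8, 3, 2, 5, 8) = 11
I→A→H→C→E→D→G: max(9, 8, 3, 2, 5, 8) = 9
Smallest bottleneck: 9.

9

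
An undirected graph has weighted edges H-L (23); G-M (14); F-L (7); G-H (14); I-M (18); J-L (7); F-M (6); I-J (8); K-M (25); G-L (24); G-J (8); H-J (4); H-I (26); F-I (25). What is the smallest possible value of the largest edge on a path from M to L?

7

Comparing a few candidate routes:
M - F - L: max(6, 7) = 7
M - G - H - J - L: max(14, 14, 4, 7) = 14
M - I - J - G - H - L: max(18, 8, 8, 14, 23) = 23
M - G - J - L: max(14, 8, 7) = 14
M - I - J - L: max(18, 8, 7) = 18
Best route has worst link 7.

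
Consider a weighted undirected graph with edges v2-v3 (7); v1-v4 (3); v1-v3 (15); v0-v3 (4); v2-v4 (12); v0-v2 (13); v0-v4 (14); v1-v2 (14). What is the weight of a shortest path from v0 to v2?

11

Checking several routes:
v0→v3→v2: 4 + 7 = 11
v0→v4→v2: 14 + 12 = 26
v0→v2: 13
Shortest: 11.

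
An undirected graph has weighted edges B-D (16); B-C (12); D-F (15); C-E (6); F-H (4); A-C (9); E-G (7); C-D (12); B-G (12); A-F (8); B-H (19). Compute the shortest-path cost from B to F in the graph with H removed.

29

Some routes from B to F avoiding H:
B→D→F: 16 + 15 = 31
B→C→D→F: 12 + 12 + 15 = 39
B→C→A→F: 12 + 9 + 8 = 29
The minimum is 29.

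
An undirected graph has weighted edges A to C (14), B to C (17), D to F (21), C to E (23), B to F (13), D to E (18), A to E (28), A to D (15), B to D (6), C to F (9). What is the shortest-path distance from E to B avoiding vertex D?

Routes from E to B avoiding D:
E → A → C → F → B: 28 + 14 + 9 + 13 = 64
E → C → F → B: 23 + 9 + 13 = 45
E → C → B: 23 + 17 = 40
E → A → C → B: 28 + 14 + 17 = 59
The minimum is 40.

40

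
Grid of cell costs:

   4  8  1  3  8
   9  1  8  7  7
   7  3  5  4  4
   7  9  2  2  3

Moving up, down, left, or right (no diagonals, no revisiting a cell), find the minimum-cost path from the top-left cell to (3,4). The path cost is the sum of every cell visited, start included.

Take (0,0) → (0,1) → (1,1) → (2,1) → (2,2) → (3,2) → (3,3) → (3,4) for a total of 4 + 8 + 1 + 3 + 5 + 2 + 2 + 3 = 28.

28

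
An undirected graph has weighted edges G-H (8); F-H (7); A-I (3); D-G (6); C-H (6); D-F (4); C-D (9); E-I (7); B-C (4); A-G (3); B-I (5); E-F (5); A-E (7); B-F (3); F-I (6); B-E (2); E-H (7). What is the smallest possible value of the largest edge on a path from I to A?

A few of the I→A routes:
I - B - E - F - D - G - A: max(5, 2, 5, 4, 6, 3) = 6
I - F - D - G - A: max(6, 4, 6, 3) = 6
I - E - A: max(7, 7) = 7
I - B - F - D - G - A: max(5, 3, 4, 6, 3) = 6
I - A: max(3) = 3
Best route has worst link 3.

3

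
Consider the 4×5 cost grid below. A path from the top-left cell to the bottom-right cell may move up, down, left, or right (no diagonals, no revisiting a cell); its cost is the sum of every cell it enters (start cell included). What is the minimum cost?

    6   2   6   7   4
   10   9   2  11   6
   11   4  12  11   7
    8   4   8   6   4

Take (0,0) -> (0,1) -> (0,2) -> (0,3) -> (0,4) -> (1,4) -> (2,4) -> (3,4) for a total of 6 + 2 + 6 + 7 + 4 + 6 + 7 + 4 = 42.

42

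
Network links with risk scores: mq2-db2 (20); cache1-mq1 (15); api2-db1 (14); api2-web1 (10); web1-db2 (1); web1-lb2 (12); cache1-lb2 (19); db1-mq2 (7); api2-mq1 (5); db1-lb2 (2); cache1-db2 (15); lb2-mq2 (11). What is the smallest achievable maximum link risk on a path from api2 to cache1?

Some routes from api2 to cache1:
api2→mq1→cache1: max(5, 15) = 15
api2→db1→lb2→web1→db2→cache1: max(14, 2, 12, 1, 15) = 15
api2→web1→db2→cache1: max(10, 1, 15) = 15
Smallest bottleneck: 15.

15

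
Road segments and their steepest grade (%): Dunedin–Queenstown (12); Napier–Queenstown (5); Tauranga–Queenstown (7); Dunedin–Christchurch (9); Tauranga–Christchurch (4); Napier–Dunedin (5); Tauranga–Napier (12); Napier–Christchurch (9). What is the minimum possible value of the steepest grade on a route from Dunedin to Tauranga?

7

Comparing a few candidate routes:
Dunedin-Christchurch-Tauranga: max(9, 4) = 9
Dunedin-Napier-Queenstown-Tauranga: max(5, 5, 7) = 7
Dunedin-Christchurch-Napier-Queenstown-Tauranga: max(9, 9, 5, 7) = 9
Best route has worst link 7%.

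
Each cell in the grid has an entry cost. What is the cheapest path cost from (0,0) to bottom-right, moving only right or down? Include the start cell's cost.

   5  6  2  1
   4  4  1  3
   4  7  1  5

Take (0,0) → (0,1) → (0,2) → (1,2) → (2,2) → (2,3) for a total of 5 + 6 + 2 + 1 + 1 + 5 = 20.

20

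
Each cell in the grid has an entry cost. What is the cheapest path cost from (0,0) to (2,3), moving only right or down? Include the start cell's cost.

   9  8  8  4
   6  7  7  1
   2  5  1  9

32

One optimal route is (0,0) (1,0) (2,0) (2,1) (2,2) (2,3).
Its cost is 9 + 6 + 2 + 5 + 1 + 9 = 32.
For comparison, the top-then-right route costs 39.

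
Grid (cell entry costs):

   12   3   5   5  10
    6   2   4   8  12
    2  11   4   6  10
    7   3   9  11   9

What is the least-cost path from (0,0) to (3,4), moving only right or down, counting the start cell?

50

Best path: [0,0]→[0,1]→[1,1]→[1,2]→[2,2]→[2,3]→[2,4]→[3,4]
Cost: 12 + 3 + 2 + 4 + 4 + 6 + 10 + 9 = 50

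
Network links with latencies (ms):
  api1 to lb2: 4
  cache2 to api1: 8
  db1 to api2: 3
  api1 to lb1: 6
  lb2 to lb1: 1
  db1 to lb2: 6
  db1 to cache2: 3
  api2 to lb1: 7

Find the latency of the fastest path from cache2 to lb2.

9

Some routes from cache2 to lb2:
cache2 → db1 → api2 → lb1 → lb2: 3 + 3 + 7 + 1 = 14
cache2 → api1 → lb2: 8 + 4 = 12
cache2 → db1 → lb2: 3 + 6 = 9
The minimum is 9 ms.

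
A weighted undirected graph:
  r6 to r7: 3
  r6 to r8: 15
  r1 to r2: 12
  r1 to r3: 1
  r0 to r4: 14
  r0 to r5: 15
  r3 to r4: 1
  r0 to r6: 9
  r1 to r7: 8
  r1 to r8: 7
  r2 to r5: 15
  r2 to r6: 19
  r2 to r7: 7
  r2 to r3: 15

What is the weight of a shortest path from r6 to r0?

Comparing a few candidate routes:
r6 → r0: 9
r6 → r7 → r2 → r1 → r3 → r4 → r0: 3 + 7 + 12 + 1 + 1 + 14 = 38
r6 → r7 → r1 → r3 → r4 → r0: 3 + 8 + 1 + 1 + 14 = 27
Best route has total 9.

9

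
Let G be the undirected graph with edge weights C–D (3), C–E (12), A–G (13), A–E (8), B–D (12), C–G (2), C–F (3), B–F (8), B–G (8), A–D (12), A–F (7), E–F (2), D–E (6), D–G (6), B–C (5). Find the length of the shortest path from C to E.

5

Some routes from C to E:
C → G → D → E: 2 + 6 + 6 = 14
C → F → E: 3 + 2 = 5
C → E: 12
C → D → E: 3 + 6 = 9
The minimum is 5.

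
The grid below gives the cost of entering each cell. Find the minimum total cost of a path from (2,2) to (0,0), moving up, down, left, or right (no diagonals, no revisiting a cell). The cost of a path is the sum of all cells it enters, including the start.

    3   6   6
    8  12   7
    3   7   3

24

Best path: (2,2)→(2,1)→(2,0)→(1,0)→(0,0)
Cost: 3 + 7 + 3 + 8 + 3 = 24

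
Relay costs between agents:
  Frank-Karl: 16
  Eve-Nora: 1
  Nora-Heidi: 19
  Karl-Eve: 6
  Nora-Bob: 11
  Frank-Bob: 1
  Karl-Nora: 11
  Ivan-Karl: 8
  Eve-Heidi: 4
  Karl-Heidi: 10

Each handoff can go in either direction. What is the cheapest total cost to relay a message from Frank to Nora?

Comparing a few candidate routes:
Frank-Karl-Eve-Nora: 16 + 6 + 1 = 23
Frank-Bob-Nora: 1 + 11 = 12
Frank-Karl-Nora: 16 + 11 = 27
Shortest: 12.

12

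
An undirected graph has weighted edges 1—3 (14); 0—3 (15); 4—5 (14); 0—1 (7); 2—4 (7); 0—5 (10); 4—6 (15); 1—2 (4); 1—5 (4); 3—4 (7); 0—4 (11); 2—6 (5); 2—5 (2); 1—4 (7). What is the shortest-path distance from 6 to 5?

A few of the 6→5 routes:
6→2→1→0→5: 5 + 4 + 7 + 10 = 26
6→2→4→1→5: 5 + 7 + 7 + 4 = 23
6→4→2→5: 15 + 7 + 2 = 24
6→2→1→5: 5 + 4 + 4 = 13
6→2→4→5: 5 + 7 + 14 = 26
6→2→5: 5 + 2 = 7
The minimum is 7.

7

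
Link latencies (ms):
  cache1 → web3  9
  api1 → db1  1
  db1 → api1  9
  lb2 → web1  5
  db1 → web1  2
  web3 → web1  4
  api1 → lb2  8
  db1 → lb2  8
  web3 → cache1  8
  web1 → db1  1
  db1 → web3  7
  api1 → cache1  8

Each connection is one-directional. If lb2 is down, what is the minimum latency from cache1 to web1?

13

Paths from cache1 to web1 avoiding lb2:
cache1→web3→web1: 9 + 4 = 13
Shortest: 13 ms.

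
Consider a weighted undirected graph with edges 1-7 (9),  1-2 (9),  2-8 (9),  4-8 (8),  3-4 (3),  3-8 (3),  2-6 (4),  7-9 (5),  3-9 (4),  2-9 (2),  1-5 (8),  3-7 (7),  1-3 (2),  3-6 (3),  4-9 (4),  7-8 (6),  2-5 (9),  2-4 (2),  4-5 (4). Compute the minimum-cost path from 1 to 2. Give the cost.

A few of the 1→2 routes:
1 → 2: 9
1 → 3 → 9 → 2: 2 + 4 + 2 = 8
1 → 3 → 4 → 2: 2 + 3 + 2 = 7
The minimum is 7.

7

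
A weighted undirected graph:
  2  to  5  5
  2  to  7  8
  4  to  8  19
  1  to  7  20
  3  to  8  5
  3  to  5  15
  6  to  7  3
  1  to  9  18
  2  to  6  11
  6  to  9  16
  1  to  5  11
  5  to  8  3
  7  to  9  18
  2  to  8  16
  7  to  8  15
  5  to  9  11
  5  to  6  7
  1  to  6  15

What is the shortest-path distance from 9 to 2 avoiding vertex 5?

26

A few of the 9→2 routes:
9→6→2: 16 + 11 = 27
9→7→2: 18 + 8 = 26
9→7→6→2: 18 + 3 + 11 = 32
9→6→7→2: 16 + 3 + 8 = 27
The minimum is 26.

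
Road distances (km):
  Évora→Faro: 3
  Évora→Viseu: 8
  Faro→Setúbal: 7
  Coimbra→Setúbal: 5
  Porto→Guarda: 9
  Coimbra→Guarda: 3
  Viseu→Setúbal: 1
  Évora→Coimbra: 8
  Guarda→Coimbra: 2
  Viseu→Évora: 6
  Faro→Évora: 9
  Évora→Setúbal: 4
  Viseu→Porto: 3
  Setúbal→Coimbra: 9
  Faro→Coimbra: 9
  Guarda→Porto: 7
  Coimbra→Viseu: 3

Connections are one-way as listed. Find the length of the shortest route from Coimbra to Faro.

Candidate routes:
Coimbra→Viseu→Évora→Faro: 3 + 6 + 3 = 12
The minimum is 12 km.

12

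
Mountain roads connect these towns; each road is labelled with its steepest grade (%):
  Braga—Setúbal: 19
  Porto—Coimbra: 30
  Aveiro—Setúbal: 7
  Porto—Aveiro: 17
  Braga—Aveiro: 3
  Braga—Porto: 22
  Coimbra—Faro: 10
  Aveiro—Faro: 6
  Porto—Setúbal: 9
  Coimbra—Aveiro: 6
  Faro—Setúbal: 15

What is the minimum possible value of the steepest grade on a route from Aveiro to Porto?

Comparing a few candidate routes:
Aveiro -> Braga -> Setúbal -> Porto: max(3, 19, 9) = 19
Aveiro -> Porto: max(17) = 17
Aveiro -> Coimbra -> Faro -> Setúbal -> Porto: max(6, 10, 15, 9) = 15
Aveiro -> Faro -> Setúbal -> Porto: max(6, 15, 9) = 15
Aveiro -> Setúbal -> Braga -> Porto: max(7, 19, 22) = 22
Aveiro -> Setúbal -> Porto: max(7, 9) = 9
Smallest bottleneck: 9%.

9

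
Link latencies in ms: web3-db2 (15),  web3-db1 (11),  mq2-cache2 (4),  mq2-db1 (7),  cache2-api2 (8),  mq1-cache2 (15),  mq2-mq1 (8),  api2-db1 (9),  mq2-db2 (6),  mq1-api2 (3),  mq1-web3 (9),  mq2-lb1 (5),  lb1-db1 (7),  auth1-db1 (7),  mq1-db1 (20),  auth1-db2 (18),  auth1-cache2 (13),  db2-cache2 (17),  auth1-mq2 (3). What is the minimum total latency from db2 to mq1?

Checking several routes:
db2→web3→mq1: 15 + 9 = 24
db2→mq2→mq1: 6 + 8 = 14
db2→mq2→cache2→api2→mq1: 6 + 4 + 8 + 3 = 21
The minimum is 14 ms.

14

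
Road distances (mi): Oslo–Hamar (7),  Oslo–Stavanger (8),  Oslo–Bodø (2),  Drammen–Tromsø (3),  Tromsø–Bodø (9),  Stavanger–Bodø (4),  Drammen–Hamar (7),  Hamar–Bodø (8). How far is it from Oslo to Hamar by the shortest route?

Candidate routes:
Oslo→Bodø→Hamar: 2 + 8 = 10
Oslo→Stavanger→Bodø→Hamar: 8 + 4 + 8 = 20
Oslo→Hamar: 7
Oslo→Bodø→Tromsø→Drammen→Hamar: 2 + 9 + 3 + 7 = 21
Oslo→Stavanger→Bodø→Tromsø→Drammen→Hamar: 8 + 4 + 9 + 3 + 7 = 31
Shortest: 7 mi.

7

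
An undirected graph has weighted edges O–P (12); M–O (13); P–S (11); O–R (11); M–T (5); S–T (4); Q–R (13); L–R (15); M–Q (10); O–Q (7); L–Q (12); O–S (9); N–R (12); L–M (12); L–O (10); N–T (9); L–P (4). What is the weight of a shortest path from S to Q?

A few of the S→Q routes:
S→T→M→Q: 4 + 5 + 10 = 19
S→T→M→O→Q: 4 + 5 + 13 + 7 = 29
S→P→O→Q: 11 + 12 + 7 = 30
S→P→L→Q: 11 + 4 + 12 = 27
S→O→Q: 9 + 7 = 16
Shortest: 16.

16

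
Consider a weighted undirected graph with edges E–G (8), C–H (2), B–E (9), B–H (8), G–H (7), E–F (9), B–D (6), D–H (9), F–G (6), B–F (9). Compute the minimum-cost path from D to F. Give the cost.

15

A few of the D→F routes:
D-B-F: 6 + 9 = 15
D-H-G-F: 9 + 7 + 6 = 22
D-H-B-F: 9 + 8 + 9 = 26
D-B-E-F: 6 + 9 + 9 = 24
Shortest: 15.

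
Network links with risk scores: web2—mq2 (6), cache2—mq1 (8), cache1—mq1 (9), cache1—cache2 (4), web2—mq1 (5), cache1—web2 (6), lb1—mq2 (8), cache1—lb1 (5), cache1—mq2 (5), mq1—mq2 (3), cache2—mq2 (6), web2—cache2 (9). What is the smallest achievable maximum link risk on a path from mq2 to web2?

Some routes from mq2 to web2:
mq2 - cache1 - web2: max(5, 6) = 6
mq2 - cache2 - cache1 - web2: max(6, 4, 6) = 6
mq2 - mq1 - web2: max(3, 5) = 5
mq2 - web2: max(6) = 6
The minimum achievable maximum is 5.

5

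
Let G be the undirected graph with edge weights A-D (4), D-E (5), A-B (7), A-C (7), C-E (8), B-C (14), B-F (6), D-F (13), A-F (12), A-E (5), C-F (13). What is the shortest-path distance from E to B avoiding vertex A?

22

Checking several routes:
E→C→F→B: 8 + 13 + 6 = 27
E→D→F→B: 5 + 13 + 6 = 24
E→C→B: 8 + 14 = 22
The minimum is 22.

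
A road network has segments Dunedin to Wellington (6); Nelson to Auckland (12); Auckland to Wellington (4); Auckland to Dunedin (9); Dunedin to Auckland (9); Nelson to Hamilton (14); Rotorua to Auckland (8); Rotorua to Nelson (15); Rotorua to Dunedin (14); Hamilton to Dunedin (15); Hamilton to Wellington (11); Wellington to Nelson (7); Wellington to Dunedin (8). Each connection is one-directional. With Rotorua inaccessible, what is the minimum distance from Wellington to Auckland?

Paths from Wellington to Auckland avoiding Rotorua:
Wellington - Dunedin - Auckland: 8 + 9 = 17
Wellington - Nelson - Hamilton - Dunedin - Auckland: 7 + 14 + 15 + 9 = 45
Wellington - Nelson - Auckland: 7 + 12 = 19
The minimum is 17 mi.

17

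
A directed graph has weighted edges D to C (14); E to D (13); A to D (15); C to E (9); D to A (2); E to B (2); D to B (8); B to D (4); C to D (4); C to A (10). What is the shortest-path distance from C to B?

Routes from C to B:
C→E→D→B: 9 + 13 + 8 = 30
C→A→D→B: 10 + 15 + 8 = 33
C→E→B: 9 + 2 = 11
C→D→B: 4 + 8 = 12
Shortest: 11.

11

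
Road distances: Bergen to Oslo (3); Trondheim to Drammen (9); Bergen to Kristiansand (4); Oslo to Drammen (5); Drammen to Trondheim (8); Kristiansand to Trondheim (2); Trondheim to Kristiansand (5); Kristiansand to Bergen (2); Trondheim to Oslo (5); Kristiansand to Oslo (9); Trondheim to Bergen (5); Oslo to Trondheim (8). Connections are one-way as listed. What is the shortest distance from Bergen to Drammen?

Paths from Bergen to Drammen:
Bergen - Oslo - Drammen: 3 + 5 = 8
Bergen - Kristiansand - Trondheim - Oslo - Drammen: 4 + 2 + 5 + 5 = 16
Bergen - Oslo - Trondheim - Drammen: 3 + 8 + 9 = 20
Bergen - Kristiansand - Oslo - Trondheim - Drammen: 4 + 9 + 8 + 9 = 30
Bergen - Kristiansand - Oslo - Drammen: 4 + 9 + 5 = 18
Bergen - Kristiansand - Trondheim - Drammen: 4 + 2 + 9 = 15
The minimum is 8.

8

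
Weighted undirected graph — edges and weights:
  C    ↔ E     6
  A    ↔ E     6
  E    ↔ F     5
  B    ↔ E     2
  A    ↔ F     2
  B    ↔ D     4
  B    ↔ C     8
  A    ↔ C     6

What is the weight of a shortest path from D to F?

11

Comparing a few candidate routes:
D → B → E → C → A → F: 4 + 2 + 6 + 6 + 2 = 20
D → B → E → F: 4 + 2 + 5 = 11
D → B → E → A → F: 4 + 2 + 6 + 2 = 14
Shortest: 11.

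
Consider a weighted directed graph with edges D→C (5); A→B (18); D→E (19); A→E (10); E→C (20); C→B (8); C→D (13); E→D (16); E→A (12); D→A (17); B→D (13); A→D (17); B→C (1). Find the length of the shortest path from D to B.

13

A few of the D→B routes:
D→E→A→B: 19 + 12 + 18 = 49
D→E→C→B: 19 + 20 + 8 = 47
D→A→B: 17 + 18 = 35
D→C→B: 5 + 8 = 13
The minimum is 13.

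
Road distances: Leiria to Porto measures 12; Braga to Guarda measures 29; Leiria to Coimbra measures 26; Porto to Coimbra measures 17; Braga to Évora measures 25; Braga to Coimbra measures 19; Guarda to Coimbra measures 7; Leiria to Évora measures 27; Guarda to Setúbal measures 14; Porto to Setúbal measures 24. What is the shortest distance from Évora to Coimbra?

Comparing a few candidate routes:
Évora - Leiria - Porto - Setúbal - Guarda - Coimbra: 27 + 12 + 24 + 14 + 7 = 84
Évora - Braga - Coimbra: 25 + 19 = 44
Évora - Leiria - Coimbra: 27 + 26 = 53
Évora - Braga - Guarda - Coimbra: 25 + 29 + 7 = 61
Évora - Leiria - Porto - Coimbra: 27 + 12 + 17 = 56
The minimum is 44.

44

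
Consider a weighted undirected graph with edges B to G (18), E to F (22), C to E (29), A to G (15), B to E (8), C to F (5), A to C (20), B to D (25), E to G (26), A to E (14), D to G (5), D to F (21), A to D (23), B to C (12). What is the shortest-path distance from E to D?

Checking several routes:
E-G-D: 26 + 5 = 31
E-B-G-D: 8 + 18 + 5 = 31
E-B-D: 8 + 25 = 33
Shortest: 31.

31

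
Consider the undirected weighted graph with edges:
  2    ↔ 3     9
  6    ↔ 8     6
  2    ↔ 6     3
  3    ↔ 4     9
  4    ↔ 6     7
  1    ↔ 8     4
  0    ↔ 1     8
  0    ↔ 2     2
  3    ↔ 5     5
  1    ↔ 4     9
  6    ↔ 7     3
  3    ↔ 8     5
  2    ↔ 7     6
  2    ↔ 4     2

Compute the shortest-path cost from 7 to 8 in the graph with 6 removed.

20

Candidate routes:
7-2-3-4-1-8: 6 + 9 + 9 + 9 + 4 = 37
7-2-3-8: 6 + 9 + 5 = 20
7-2-0-1-4-3-8: 6 + 2 + 8 + 9 + 9 + 5 = 39
7-2-4-3-8: 6 + 2 + 9 + 5 = 22
7-2-4-1-8: 6 + 2 + 9 + 4 = 21
7-2-0-1-8: 6 + 2 + 8 + 4 = 20
The minimum is 20.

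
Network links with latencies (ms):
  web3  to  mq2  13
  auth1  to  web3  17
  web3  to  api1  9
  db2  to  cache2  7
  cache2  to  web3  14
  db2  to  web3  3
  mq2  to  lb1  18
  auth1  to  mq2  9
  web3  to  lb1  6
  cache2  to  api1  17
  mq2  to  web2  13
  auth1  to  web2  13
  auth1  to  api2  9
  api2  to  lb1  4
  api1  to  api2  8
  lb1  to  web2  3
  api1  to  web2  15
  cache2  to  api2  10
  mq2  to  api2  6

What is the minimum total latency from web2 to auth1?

Some routes from web2 to auth1:
web2-mq2-auth1: 13 + 9 = 22
web2-lb1-api2-auth1: 3 + 4 + 9 = 16
web2-auth1: 13
The minimum is 13 ms.

13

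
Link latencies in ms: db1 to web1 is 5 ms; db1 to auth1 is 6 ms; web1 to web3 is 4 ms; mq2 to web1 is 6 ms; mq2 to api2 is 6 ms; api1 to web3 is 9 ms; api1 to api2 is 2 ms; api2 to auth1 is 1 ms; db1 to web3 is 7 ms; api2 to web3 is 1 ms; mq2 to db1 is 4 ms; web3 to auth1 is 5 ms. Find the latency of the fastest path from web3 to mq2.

Checking several routes:
web3-web1-mq2: 4 + 6 = 10
web3-db1-mq2: 7 + 4 = 11
web3-api2-mq2: 1 + 6 = 7
Best route has total 7 ms.

7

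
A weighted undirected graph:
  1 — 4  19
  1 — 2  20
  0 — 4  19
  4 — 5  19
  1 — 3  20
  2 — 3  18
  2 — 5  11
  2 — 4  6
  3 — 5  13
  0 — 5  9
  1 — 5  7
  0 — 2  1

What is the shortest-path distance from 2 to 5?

Checking several routes:
2 → 4 → 5: 6 + 19 = 25
2 → 5: 11
2 → 0 → 5: 1 + 9 = 10
Shortest: 10.

10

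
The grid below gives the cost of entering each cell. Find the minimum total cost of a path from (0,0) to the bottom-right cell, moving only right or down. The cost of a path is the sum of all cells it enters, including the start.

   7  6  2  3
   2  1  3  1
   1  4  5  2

Path [0,0] [1,0] [1,1] [1,2] [1,3] [2,3]: 7 + 2 + 1 + 3 + 1 + 2 = 16.
For comparison, the top-then-right route costs 21.

16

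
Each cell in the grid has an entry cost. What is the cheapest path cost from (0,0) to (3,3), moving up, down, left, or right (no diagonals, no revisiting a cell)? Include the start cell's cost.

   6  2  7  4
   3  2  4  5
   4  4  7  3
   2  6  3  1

Best path: [0,0] [0,1] [1,1] [1,2] [1,3] [2,3] [3,3]
Cost: 6 + 2 + 2 + 4 + 5 + 3 + 1 = 23

23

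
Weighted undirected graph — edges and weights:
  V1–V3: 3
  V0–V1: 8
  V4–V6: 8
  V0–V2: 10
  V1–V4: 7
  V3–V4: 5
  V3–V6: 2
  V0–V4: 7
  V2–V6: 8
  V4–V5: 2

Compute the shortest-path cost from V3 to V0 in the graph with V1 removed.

12

Checking several routes:
V3 -> V4 -> V0: 5 + 7 = 12
V3 -> V6 -> V2 -> V0: 2 + 8 + 10 = 20
V3 -> V6 -> V4 -> V0: 2 + 8 + 7 = 17
The minimum is 12.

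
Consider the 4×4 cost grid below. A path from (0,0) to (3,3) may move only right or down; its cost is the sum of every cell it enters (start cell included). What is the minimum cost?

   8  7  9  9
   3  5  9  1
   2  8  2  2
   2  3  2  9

29

Cheapest: r0c0→r1c0→r2c0→r3c0→r3c1→r3c2→r3c3
  8 + 3 + 2 + 2 + 3 + 2 + 9 = 29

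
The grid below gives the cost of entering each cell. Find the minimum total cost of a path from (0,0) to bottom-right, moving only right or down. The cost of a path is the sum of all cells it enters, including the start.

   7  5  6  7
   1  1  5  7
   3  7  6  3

23

Best path: r0c0 → r1c0 → r1c1 → r1c2 → r2c2 → r2c3
Cost: 7 + 1 + 1 + 5 + 6 + 3 = 23
For comparison, the top-then-right route costs 35.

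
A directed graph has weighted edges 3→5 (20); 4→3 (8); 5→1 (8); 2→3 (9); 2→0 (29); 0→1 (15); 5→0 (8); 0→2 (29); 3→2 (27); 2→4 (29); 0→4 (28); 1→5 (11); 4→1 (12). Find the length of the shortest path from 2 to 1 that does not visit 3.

41

Paths from 2 to 1 avoiding 3:
2 → 4 → 1: 29 + 12 = 41
2 → 0 → 4 → 1: 29 + 28 + 12 = 69
2 → 0 → 1: 29 + 15 = 44
Shortest: 41.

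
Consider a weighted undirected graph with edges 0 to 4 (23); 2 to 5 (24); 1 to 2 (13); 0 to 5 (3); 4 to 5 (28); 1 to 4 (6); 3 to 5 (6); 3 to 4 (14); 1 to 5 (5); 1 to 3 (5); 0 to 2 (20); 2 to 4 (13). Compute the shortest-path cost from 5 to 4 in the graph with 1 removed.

20

Some routes from 5 to 4 avoiding 1:
5 → 4: 28
5 → 0 → 4: 3 + 23 = 26
5 → 3 → 4: 6 + 14 = 20
The minimum is 20.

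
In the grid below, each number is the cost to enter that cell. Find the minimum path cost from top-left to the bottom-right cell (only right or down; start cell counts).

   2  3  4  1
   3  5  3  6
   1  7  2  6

Take (0,0) (0,1) (0,2) (1,2) (2,2) (2,3) for a total of 2 + 3 + 4 + 3 + 2 + 6 = 20.
(Top row then right column would cost 22.)

20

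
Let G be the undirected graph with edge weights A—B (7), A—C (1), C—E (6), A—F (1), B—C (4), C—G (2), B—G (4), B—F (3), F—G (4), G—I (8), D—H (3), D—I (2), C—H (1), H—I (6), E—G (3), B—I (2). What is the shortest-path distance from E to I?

Checking several routes:
E→G→C→B→I: 3 + 2 + 4 + 2 = 11
E→G→B→I: 3 + 4 + 2 = 9
E→G→I: 3 + 8 = 11
E→G→C→H→D→I: 3 + 2 + 1 + 3 + 2 = 11
E→C→H→D→I: 6 + 1 + 3 + 2 = 12
The minimum is 9.

9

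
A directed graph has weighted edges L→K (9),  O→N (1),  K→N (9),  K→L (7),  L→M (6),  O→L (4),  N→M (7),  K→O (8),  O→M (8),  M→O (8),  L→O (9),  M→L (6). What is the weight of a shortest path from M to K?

15

Routes from M to K:
M → O → L → K: 8 + 4 + 9 = 21
M → L → K: 6 + 9 = 15
Shortest: 15.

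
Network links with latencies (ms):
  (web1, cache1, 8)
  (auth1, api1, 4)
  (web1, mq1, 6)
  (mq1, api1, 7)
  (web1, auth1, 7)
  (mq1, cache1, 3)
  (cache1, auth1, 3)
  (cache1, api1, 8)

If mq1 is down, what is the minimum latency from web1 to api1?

Routes from web1 to api1 avoiding mq1:
web1 → cache1 → auth1 → api1: 8 + 3 + 4 = 15
web1 → auth1 → api1: 7 + 4 = 11
web1 → cache1 → api1: 8 + 8 = 16
web1 → auth1 → cache1 → api1: 7 + 3 + 8 = 18
Shortest: 11 ms.

11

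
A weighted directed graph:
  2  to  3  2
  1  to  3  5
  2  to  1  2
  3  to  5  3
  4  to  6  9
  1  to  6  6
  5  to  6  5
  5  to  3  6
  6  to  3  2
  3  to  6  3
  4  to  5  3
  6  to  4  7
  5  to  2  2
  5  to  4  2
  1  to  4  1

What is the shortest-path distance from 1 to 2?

A few of the 1→2 routes:
1-6-3-5-2: 6 + 2 + 3 + 2 = 13
1-3-5-2: 5 + 3 + 2 = 10
1-4-5-2: 1 + 3 + 2 = 6
1-6-4-5-2: 6 + 7 + 3 + 2 = 18
1-4-6-3-5-2: 1 + 9 + 2 + 3 + 2 = 17
Shortest: 6.

6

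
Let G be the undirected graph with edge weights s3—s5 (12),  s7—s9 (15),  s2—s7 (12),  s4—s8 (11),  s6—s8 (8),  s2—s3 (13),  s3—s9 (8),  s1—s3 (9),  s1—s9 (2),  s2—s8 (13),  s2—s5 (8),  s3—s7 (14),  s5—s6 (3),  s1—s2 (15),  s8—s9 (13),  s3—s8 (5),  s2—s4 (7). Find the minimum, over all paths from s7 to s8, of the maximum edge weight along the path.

Checking several routes:
s7-s2-s8: max(12, 13) = 13
s7-s2-s5-s3-s9-s8: max(12, 8, 12, 8, 13) = 13
s7-s2-s5-s6-s8: max(12, 8, 3, 8) = 12
s7-s2-s5-s3-s8: max(12, 8, 12, 5) = 12
s7-s2-s5-s3-s1-s9-s8: max(12, 8, 12, 9, 2, 13) = 13
s7-s2-s4-s8: max(12, 7, 11) = 12
Smallest bottleneck: 12.

12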